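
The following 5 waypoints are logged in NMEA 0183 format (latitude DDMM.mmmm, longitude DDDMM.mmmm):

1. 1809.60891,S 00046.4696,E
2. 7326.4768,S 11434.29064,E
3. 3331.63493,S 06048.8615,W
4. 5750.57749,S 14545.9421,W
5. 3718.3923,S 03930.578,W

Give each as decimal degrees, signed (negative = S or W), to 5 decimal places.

1. -18.16015, 0.77449
2. -73.44128, 114.57151
3. -33.52725, -60.81436
4. -57.84296, -145.76570
5. -37.30654, -39.50963

Point 1:
  φ: split at 2 digits → 18° and 9.60891′; 18 + 9.60891/60 = 18.160149
  hemisphere S, so the sign is −
  Lon: split at 3 digits → 000° and 46.4696′; 0 + 46.4696/60 = 0.774493
  E ⇒ keep positive
Point 2:
  Latitude: split at 2 digits → 73° and 26.4768′; 73 + 26.4768/60 = 73.441280
  S ⇒ negate
  Lon: degrees = first 3 digits = 114, minutes = 34.29064; 114 + 34.29064/60 = 114.571511
  E → positive
Point 3:
  φ: split at 2 digits → 33° and 31.63493′; 33 + 31.63493/60 = 33.527249
  S → negative
  λ: split at 3 digits → 060° and 48.8615′; 60 + 48.8615/60 = 60.814358
  hemisphere W, so the sign is −
Point 4:
  Lat: degrees = first 2 digits = 57, minutes = 50.57749; 57 + 50.57749/60 = 57.842958
  S → negative
  Longitude: degrees = first 3 digits = 145, minutes = 45.9421; 145 + 45.9421/60 = 145.765702
  W → negative
Point 5:
  φ: degrees = first 2 digits = 37, minutes = 18.3923; 37 + 18.3923/60 = 37.306538
  hemisphere S, so the sign is −
  λ: split at 3 digits → 039° and 30.578′; 39 + 30.578/60 = 39.509633
  hemisphere W, so the sign is −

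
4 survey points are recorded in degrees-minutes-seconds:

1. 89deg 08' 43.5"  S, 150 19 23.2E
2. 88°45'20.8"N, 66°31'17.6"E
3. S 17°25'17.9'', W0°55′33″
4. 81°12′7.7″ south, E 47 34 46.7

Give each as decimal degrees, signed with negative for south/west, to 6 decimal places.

Point 1:
  Lat: 89 + 8/60 + 43.5/3600 = 89.1454167
  S → negative
  Longitude: 19′ + 23.2″ = 19.38667′; 150 + 19.38667/60 = 150.3231111
  E ⇒ keep positive
Point 2:
  Lat: 88° + 45/60 + 20.8/3600 = 88 + 0.750000 + 0.005778 = 88.7557778
  N ⇒ keep positive
  Lon: 66 + 31/60 + 17.6/3600 = 66.5215556
  E ⇒ keep positive
Point 3:
  Latitude: 25′ + 17.9″ = 25.29833′; 17 + 25.29833/60 = 17.4216389
  S ⇒ negate
  Longitude: 0° + 55/60 + 33/3600 = 0 + 0.916667 + 0.009167 = 0.9258333
  W ⇒ negate
Point 4:
  Latitude: 12′ + 7.7″ = 12.12833′; 81 + 12.12833/60 = 81.2021389
  S ⇒ negate
  Longitude: 34′ + 46.7″ = 34.77833′; 47 + 34.77833/60 = 47.5796389
  E → positive

1. -89.145417, 150.323111
2. 88.755778, 66.521556
3. -17.421639, -0.925833
4. -81.202139, 47.579639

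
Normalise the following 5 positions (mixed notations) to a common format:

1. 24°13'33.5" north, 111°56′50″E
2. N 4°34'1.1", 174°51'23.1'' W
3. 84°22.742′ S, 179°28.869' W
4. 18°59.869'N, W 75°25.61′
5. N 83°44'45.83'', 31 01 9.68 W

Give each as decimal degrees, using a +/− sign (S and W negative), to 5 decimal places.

1. 24.22597, 111.94722
2. 4.56697, -174.85642
3. -84.37903, -179.48115
4. 18.99782, -75.42683
5. 83.74606, -31.01936

Point 1:
  Latitude: 24 + 13/60 + 33.5/3600 = 24.225972
  N → positive
  Longitude: 111° + 56/60 + 50/3600 = 111 + 0.933333 + 0.013889 = 111.947222
  E ⇒ keep positive
Point 2:
  φ: 34′ + 1.1″ = 34.01833′; 4 + 34.01833/60 = 4.566972
  N → positive
  λ: 51′ + 23.1″ = 51.38500′; 174 + 51.38500/60 = 174.856417
  W → negative
Point 3:
  φ: 22.742′ = 0.379033°; total 84.379033
  hemisphere S, so the sign is −
  Lon: 28.869′ = 0.481150°; total 179.481150
  W → negative
Point 4:
  φ: 18 + 59.869/60 = 18.997817
  N → positive
  Longitude: 25.61′ = 0.426833°; total 75.426833
  hemisphere W, so the sign is −
Point 5:
  Latitude: 83° + 44/60 + 45.83/3600 = 83 + 0.733333 + 0.012731 = 83.746064
  N ⇒ keep positive
  λ: 31 + 1/60 + 9.68/3600 = 31.019356
  W → negative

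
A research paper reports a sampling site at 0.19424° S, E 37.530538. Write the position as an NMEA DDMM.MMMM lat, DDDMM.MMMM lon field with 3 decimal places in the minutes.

0011.654,S / 03731.832,E

φ: minutes = (0.194240 − 0) × 60 = 11.65440
Longitude: minutes = (37.530538 − 37) × 60 = 31.83228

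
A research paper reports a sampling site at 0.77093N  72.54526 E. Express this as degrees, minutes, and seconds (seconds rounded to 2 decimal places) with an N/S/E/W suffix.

Latitude: 0.770930° → 46.25580′; 0.25580 × 60 = 15.3480″
Lon: 0.545260 × 60 = 32.71560′ → 32′, remainder × 60 = 42.9360″

0°46′15.35″ N, 72°32′42.94″ E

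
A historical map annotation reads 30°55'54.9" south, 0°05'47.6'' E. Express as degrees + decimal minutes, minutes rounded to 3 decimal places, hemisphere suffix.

30° 55.915′ S, 0° 5.793′ E

φ: seconds/60 = 0.91500; minutes = 55 + 0.91500 = 55.91500
Longitude: seconds/60 = 0.79333; minutes = 5 + 0.79333 = 5.79333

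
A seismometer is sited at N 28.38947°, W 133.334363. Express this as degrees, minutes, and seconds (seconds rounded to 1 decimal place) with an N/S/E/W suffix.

φ: 0.389470 × 60 = 23.36820′ → 23′, remainder × 60 = 22.092″
λ: whole degrees 133; 20.06178′ → 20′ and 3.707″

28°23′22.1″ N, 133°20′3.7″ W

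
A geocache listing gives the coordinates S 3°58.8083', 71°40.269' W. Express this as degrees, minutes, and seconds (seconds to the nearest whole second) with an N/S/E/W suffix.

3°58′48″ S, 71°40′16″ W

Latitude: fractional minutes 0.80830 × 60 = 48.50″
Longitude: 40.26900′ → 40′ and 0.26900 × 60 = 16.14″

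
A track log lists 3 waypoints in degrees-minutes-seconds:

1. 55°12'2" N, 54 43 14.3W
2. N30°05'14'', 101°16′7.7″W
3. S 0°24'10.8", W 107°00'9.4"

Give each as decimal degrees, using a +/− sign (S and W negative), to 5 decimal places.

Point 1:
  φ: 12′ + 2″ = 12.03333′; 55 + 12.03333/60 = 55.200556
  N ⇒ keep positive
  λ: 54 + 43/60 + 14.3/3600 = 54.720639
  hemisphere W, so the sign is −
Point 2:
  Lat: 30 + 5/60 + 14/3600 = 30.087222
  N ⇒ keep positive
  λ: 101° + 16/60 + 7.7/3600 = 101 + 0.266667 + 0.002139 = 101.268806
  hemisphere W, so the sign is −
Point 3:
  Latitude: 0 + 24/60 + 10.8/3600 = 0.403000
  S ⇒ negate
  Lon: 107° + 0/60 + 9.4/3600 = 107 + 0.000000 + 0.002611 = 107.002611
  W → negative

1. 55.20056, -54.72064
2. 30.08722, -101.26881
3. -0.40300, -107.00261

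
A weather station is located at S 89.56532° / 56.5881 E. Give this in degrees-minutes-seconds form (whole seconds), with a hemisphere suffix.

Latitude: whole degrees 89; 33.91920′ → 33′ and 55.15″
λ: 0.588100 × 60 = 35.28600′ → 35′, remainder × 60 = 17.16″

89°33′55″ S, 56°35′17″ E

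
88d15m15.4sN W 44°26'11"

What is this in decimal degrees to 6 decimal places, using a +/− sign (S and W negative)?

Lat: 15′ + 15.4″ = 15.25667′; 88 + 15.25667/60 = 88.2542778
N ⇒ keep positive
Lon: 26′ + 11″ = 26.18333′; 44 + 26.18333/60 = 44.4363889
W ⇒ negate

88.254278, -44.436389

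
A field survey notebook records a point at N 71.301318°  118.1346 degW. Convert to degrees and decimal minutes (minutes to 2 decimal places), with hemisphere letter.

71° 18.08′ N, 118° 8.08′ W

Lat: minutes = (71.301318 − 71) × 60 = 18.0791
Longitude: minutes = (118.134600 − 118) × 60 = 8.0760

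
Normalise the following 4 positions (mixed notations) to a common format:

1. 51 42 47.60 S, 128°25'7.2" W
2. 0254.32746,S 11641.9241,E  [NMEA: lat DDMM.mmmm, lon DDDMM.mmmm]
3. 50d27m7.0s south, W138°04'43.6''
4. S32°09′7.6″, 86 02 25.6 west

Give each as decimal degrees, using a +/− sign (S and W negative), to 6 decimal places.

1. -51.713222, -128.418667
2. -2.905458, 116.698735
3. -50.451944, -138.078778
4. -32.152111, -86.040444

Point 1:
  Latitude: 51° + 42/60 + 47.6/3600 = 51 + 0.700000 + 0.013222 = 51.7132222
  hemisphere S, so the sign is −
  λ: 128 + 25/60 + 7.2/3600 = 128.4186667
  W ⇒ negate
Point 2:
  Lat: degrees = first 2 digits = 2, minutes = 54.32746; 2 + 54.32746/60 = 2.9054577
  S ⇒ negate
  Lon: degrees = first 3 digits = 116, minutes = 41.9241; 116 + 41.9241/60 = 116.6987350
  E → positive
Point 3:
  φ: 50° + 27/60 + 7/3600 = 50 + 0.450000 + 0.001944 = 50.4519444
  S ⇒ negate
  Longitude: 138° + 4/60 + 43.6/3600 = 138 + 0.066667 + 0.012111 = 138.0787778
  W → negative
Point 4:
  Lat: 9′ + 7.6″ = 9.12667′; 32 + 9.12667/60 = 32.1521111
  hemisphere S, so the sign is −
  Lon: 2′ + 25.6″ = 2.42667′; 86 + 2.42667/60 = 86.0404444
  W ⇒ negate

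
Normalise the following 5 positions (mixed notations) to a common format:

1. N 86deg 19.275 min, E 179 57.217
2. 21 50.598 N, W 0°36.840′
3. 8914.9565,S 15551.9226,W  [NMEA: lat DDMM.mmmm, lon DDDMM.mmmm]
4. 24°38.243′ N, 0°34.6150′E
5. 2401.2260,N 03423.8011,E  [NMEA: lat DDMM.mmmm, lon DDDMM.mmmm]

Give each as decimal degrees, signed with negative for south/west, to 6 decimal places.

Point 1:
  φ: 19.275′ = 0.321250°; total 86.3212500
  N → positive
  Longitude: 57.217′ = 0.953617°; total 179.9536167
  E ⇒ keep positive
Point 2:
  φ: 21 + 50.598/60 = 21.8433000
  N → positive
  λ: 0 + 36.84/60 = 0.6140000
  hemisphere W, so the sign is −
Point 3:
  Latitude: degrees = first 2 digits = 89, minutes = 14.9565; 89 + 14.9565/60 = 89.2492750
  S → negative
  λ: degrees = first 3 digits = 155, minutes = 51.9226; 155 + 51.9226/60 = 155.8653767
  W → negative
Point 4:
  φ: 24 + 38.243/60 = 24.6373833
  N → positive
  λ: 0 + 34.615/60 = 0.5769167
  E → positive
Point 5:
  Lat: degrees = first 2 digits = 24, minutes = 1.226; 24 + 1.226/60 = 24.0204333
  N ⇒ keep positive
  λ: split at 3 digits → 034° and 23.8011′; 34 + 23.8011/60 = 34.3966850
  E → positive

1. 86.321250, 179.953617
2. 21.843300, -0.614000
3. -89.249275, -155.865377
4. 24.637383, 0.576917
5. 24.020433, 34.396685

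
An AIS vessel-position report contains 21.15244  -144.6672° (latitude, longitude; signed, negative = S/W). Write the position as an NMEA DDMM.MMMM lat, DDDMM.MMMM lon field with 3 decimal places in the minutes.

2109.146,N / 14440.032,W

φ: minutes = (21.152440 − 21) × 60 = 9.14640
Longitude is negative → W; |value| = 144.667200
Lon: 144° + 0.667200 × 60 = 144° 40.03200′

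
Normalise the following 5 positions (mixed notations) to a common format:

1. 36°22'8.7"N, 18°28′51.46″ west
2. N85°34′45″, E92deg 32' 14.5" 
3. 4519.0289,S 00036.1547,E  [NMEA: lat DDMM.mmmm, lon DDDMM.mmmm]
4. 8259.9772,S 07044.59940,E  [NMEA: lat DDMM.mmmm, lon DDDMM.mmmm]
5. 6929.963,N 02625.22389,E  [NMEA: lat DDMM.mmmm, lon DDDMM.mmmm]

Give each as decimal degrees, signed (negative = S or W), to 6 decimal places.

1. 36.369083, -18.480961
2. 85.579167, 92.537361
3. -45.317148, 0.602578
4. -82.999620, 70.743323
5. 69.499383, 26.420398

Point 1:
  φ: 22′ + 8.7″ = 22.14500′; 36 + 22.14500/60 = 36.3690833
  N ⇒ keep positive
  Lon: 28′ + 51.46″ = 28.85767′; 18 + 28.85767/60 = 18.4809611
  hemisphere W, so the sign is −
Point 2:
  Lat: 34′ + 45″ = 34.75000′; 85 + 34.75000/60 = 85.5791667
  N ⇒ keep positive
  Lon: 92° + 32/60 + 14.5/3600 = 92 + 0.533333 + 0.004028 = 92.5373611
  E ⇒ keep positive
Point 3:
  Lat: degrees = first 2 digits = 45, minutes = 19.0289; 45 + 19.0289/60 = 45.3171483
  S → negative
  Longitude: degrees = first 3 digits = 0, minutes = 36.1547; 0 + 36.1547/60 = 0.6025783
  E → positive
Point 4:
  Latitude: split at 2 digits → 82° and 59.9772′; 82 + 59.9772/60 = 82.9996200
  S ⇒ negate
  Longitude: degrees = first 3 digits = 70, minutes = 44.5994; 70 + 44.5994/60 = 70.7433233
  E ⇒ keep positive
Point 5:
  φ: split at 2 digits → 69° and 29.963′; 69 + 29.963/60 = 69.4993833
  N ⇒ keep positive
  Longitude: degrees = first 3 digits = 26, minutes = 25.22389; 26 + 25.22389/60 = 26.4203982
  E → positive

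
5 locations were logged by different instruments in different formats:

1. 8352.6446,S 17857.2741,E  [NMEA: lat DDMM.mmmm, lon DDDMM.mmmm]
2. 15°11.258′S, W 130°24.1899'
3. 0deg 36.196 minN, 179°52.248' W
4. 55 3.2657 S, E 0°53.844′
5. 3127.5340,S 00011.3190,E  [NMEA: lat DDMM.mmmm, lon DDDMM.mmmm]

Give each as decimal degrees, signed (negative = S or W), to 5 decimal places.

1. -83.87741, 178.95457
2. -15.18763, -130.40317
3. 0.60327, -179.87080
4. -55.05443, 0.89740
5. -31.45890, 0.18865

Point 1:
  Latitude: split at 2 digits → 83° and 52.6446′; 83 + 52.6446/60 = 83.877410
  S ⇒ negate
  Longitude: split at 3 digits → 178° and 57.2741′; 178 + 57.2741/60 = 178.954568
  E → positive
Point 2:
  φ: 11.258′ = 0.187633°; total 15.187633
  S → negative
  λ: 130 + 24.1899/60 = 130.403165
  hemisphere W, so the sign is −
Point 3:
  Latitude: 36.196′ = 0.603267°; total 0.603267
  N ⇒ keep positive
  λ: 179 + 52.248/60 = 179.870800
  W → negative
Point 4:
  Latitude: 3.2657′ = 0.054428°; total 55.054428
  hemisphere S, so the sign is −
  λ: 53.844′ = 0.897400°; total 0.897400
  E → positive
Point 5:
  Lat: degrees = first 2 digits = 31, minutes = 27.534; 31 + 27.534/60 = 31.458900
  S → negative
  Lon: degrees = first 3 digits = 0, minutes = 11.319; 0 + 11.319/60 = 0.188650
  E ⇒ keep positive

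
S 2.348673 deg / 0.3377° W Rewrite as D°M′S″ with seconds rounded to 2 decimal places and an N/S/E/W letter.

2°20′55.22″ S, 0°20′15.72″ W

φ: 0.348673 × 60 = 20.92038′ → 20′, remainder × 60 = 55.2228″
Lon: 0.337700° → 20.26200′; 0.26200 × 60 = 15.7200″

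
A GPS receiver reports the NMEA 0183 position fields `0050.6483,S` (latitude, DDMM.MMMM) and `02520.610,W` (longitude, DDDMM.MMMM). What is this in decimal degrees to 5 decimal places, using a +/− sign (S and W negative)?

Latitude: split at 2 digits → 00° and 50.6483′; 0 + 50.6483/60 = 0.844138
S ⇒ negate
Lon: degrees = first 3 digits = 25, minutes = 20.61; 25 + 20.61/60 = 25.343500
W → negative

-0.84414, -25.34350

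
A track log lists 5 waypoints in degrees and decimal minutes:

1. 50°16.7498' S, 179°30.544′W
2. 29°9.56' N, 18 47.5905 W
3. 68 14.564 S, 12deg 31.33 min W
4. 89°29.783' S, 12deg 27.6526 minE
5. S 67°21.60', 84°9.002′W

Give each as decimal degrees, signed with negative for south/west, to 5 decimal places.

1. -50.27916, -179.50907
2. 29.15933, -18.79318
3. -68.24273, -12.52217
4. -89.49638, 12.46088
5. -67.36000, -84.15003

Point 1:
  φ: 50 + 16.7498/60 = 50.279163
  S ⇒ negate
  Longitude: 30.544′ = 0.509067°; total 179.509067
  W → negative
Point 2:
  Lat: 9.56′ = 0.159333°; total 29.159333
  N ⇒ keep positive
  Longitude: 47.5905′ = 0.793175°; total 18.793175
  W ⇒ negate
Point 3:
  Latitude: 14.564′ = 0.242733°; total 68.242733
  S → negative
  λ: 31.33′ = 0.522167°; total 12.522167
  hemisphere W, so the sign is −
Point 4:
  Lat: 89 + 29.783/60 = 89.496383
  S ⇒ negate
  λ: 12 + 27.6526/60 = 12.460877
  E ⇒ keep positive
Point 5:
  Latitude: 67 + 21.6/60 = 67.360000
  S ⇒ negate
  λ: 84 + 9.002/60 = 84.150033
  W ⇒ negate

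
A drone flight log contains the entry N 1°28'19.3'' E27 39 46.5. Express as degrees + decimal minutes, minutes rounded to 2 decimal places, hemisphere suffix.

1° 28.32′ N, 27° 39.78′ E

Latitude: seconds/60 = 0.32167; minutes = 28 + 0.32167 = 28.3217
Longitude: 39 + 46.5/60 = 39.7750′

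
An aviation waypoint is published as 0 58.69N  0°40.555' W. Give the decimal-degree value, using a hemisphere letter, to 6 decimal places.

0.978167° N, 0.675917° W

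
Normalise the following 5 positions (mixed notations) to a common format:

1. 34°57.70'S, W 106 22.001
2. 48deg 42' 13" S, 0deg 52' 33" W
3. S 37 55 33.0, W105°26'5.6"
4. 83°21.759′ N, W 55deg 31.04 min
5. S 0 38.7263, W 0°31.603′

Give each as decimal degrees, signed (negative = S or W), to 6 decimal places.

Point 1:
  φ: 34 + 57.7/60 = 34.9616667
  S → negative
  λ: 22.001′ = 0.366683°; total 106.3666833
  W ⇒ negate
Point 2:
  Latitude: 48° + 42/60 + 13/3600 = 48 + 0.700000 + 0.003611 = 48.7036111
  S ⇒ negate
  Lon: 52′ + 33″ = 52.55000′; 0 + 52.55000/60 = 0.8758333
  W ⇒ negate
Point 3:
  Lat: 37° + 55/60 + 33/3600 = 37 + 0.916667 + 0.009167 = 37.9258333
  S ⇒ negate
  Lon: 105° + 26/60 + 5.6/3600 = 105 + 0.433333 + 0.001556 = 105.4348889
  hemisphere W, so the sign is −
Point 4:
  Lat: 83 + 21.759/60 = 83.3626500
  N → positive
  Lon: 31.04′ = 0.517333°; total 55.5173333
  W ⇒ negate
Point 5:
  Latitude: 0 + 38.7263/60 = 0.6454383
  hemisphere S, so the sign is −
  Lon: 0 + 31.603/60 = 0.5267167
  W → negative

1. -34.961667, -106.366683
2. -48.703611, -0.875833
3. -37.925833, -105.434889
4. 83.362650, -55.517333
5. -0.645438, -0.526717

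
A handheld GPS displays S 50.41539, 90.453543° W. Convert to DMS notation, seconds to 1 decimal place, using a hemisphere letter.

50°24′55.4″ S, 90°27′12.8″ W

Lat: 0.415390 × 60 = 24.92340′ → 24′, remainder × 60 = 55.404″
λ: 0.453543 × 60 = 27.21258′ → 27′, remainder × 60 = 12.755″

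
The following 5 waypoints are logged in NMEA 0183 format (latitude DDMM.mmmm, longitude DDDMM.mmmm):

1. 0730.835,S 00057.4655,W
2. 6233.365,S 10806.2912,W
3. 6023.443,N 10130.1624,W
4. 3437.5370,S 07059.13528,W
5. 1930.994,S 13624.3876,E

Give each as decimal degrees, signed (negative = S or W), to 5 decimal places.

1. -7.51392, -0.95776
2. -62.55608, -108.10485
3. 60.39072, -101.50271
4. -34.62562, -70.98559
5. -19.51657, 136.40646

Point 1:
  Lat: degrees = first 2 digits = 7, minutes = 30.835; 7 + 30.835/60 = 7.513917
  S ⇒ negate
  Lon: degrees = first 3 digits = 0, minutes = 57.4655; 0 + 57.4655/60 = 0.957758
  hemisphere W, so the sign is −
Point 2:
  φ: split at 2 digits → 62° and 33.365′; 62 + 33.365/60 = 62.556083
  hemisphere S, so the sign is −
  λ: split at 3 digits → 108° and 6.2912′; 108 + 6.2912/60 = 108.104853
  W ⇒ negate
Point 3:
  Lat: degrees = first 2 digits = 60, minutes = 23.443; 60 + 23.443/60 = 60.390717
  N → positive
  Lon: split at 3 digits → 101° and 30.1624′; 101 + 30.1624/60 = 101.502707
  W → negative
Point 4:
  φ: split at 2 digits → 34° and 37.537′; 34 + 37.537/60 = 34.625617
  hemisphere S, so the sign is −
  Longitude: split at 3 digits → 070° and 59.13528′; 70 + 59.13528/60 = 70.985588
  W → negative
Point 5:
  Lat: split at 2 digits → 19° and 30.994′; 19 + 30.994/60 = 19.516567
  S → negative
  Longitude: degrees = first 3 digits = 136, minutes = 24.3876; 136 + 24.3876/60 = 136.406460
  E ⇒ keep positive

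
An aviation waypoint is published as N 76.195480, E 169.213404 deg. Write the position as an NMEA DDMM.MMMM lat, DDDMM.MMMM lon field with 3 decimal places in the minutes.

Latitude: fractional part 0.195480 → 11.72880 minutes
Lon: fractional part 0.213404 → 12.80424 minutes

7611.729,N / 16912.804,E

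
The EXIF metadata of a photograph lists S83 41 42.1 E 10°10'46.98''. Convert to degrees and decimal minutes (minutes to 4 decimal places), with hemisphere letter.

Lat: 41 + 42.1/60 = 41.701667′
λ: seconds/60 = 0.78300; minutes = 10 + 0.78300 = 10.783000

83° 41.7017′ S, 10° 10.7830′ E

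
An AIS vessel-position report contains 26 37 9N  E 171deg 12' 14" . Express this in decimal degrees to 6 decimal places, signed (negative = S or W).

26.619167, 171.203889

Latitude: 26 + 37/60 + 9/3600 = 26.6191667
N ⇒ keep positive
λ: 12′ + 14″ = 12.23333′; 171 + 12.23333/60 = 171.2038889
E ⇒ keep positive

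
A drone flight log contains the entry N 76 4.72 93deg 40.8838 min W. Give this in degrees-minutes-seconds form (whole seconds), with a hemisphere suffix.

76°04′43″ N, 93°40′53″ W

φ: fractional minutes 0.72000 × 60 = 43.20″
Lon: 40.88380′ → 40′ and 0.88380 × 60 = 53.03″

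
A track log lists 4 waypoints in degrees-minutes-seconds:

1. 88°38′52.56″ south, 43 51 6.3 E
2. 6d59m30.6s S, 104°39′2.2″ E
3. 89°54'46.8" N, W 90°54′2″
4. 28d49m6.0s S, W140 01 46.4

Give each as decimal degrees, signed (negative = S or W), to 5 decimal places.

1. -88.64793, 43.85175
2. -6.99183, 104.65061
3. 89.91300, -90.90056
4. -28.81833, -140.02956

Point 1:
  Lat: 38′ + 52.56″ = 38.87600′; 88 + 38.87600/60 = 88.647933
  hemisphere S, so the sign is −
  λ: 43° + 51/60 + 6.3/3600 = 43 + 0.850000 + 0.001750 = 43.851750
  E ⇒ keep positive
Point 2:
  Latitude: 6° + 59/60 + 30.6/3600 = 6 + 0.983333 + 0.008500 = 6.991833
  S → negative
  λ: 104° + 39/60 + 2.2/3600 = 104 + 0.650000 + 0.000611 = 104.650611
  E ⇒ keep positive
Point 3:
  Lat: 89 + 54/60 + 46.8/3600 = 89.913000
  N ⇒ keep positive
  Lon: 54′ + 2″ = 54.03333′; 90 + 54.03333/60 = 90.900556
  W ⇒ negate
Point 4:
  Latitude: 49′ + 6″ = 49.10000′; 28 + 49.10000/60 = 28.818333
  hemisphere S, so the sign is −
  Lon: 140° + 1/60 + 46.4/3600 = 140 + 0.016667 + 0.012889 = 140.029556
  W → negative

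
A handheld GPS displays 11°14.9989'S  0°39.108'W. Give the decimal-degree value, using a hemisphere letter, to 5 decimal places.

11.24998° S, 0.65180° W

Latitude: 11 + 14.9989/60 = 11.249982
Longitude: 0 + 39.108/60 = 0.651800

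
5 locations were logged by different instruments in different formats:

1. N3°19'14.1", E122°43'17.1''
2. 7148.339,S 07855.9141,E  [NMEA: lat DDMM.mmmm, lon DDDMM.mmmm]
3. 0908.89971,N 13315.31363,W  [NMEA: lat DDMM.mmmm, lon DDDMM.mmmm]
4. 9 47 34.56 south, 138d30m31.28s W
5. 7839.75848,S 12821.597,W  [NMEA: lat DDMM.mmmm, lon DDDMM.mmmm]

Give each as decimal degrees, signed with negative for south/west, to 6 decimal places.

Point 1:
  Latitude: 3 + 19/60 + 14.1/3600 = 3.3205833
  N ⇒ keep positive
  λ: 122 + 43/60 + 17.1/3600 = 122.7214167
  E → positive
Point 2:
  Lat: split at 2 digits → 71° and 48.339′; 71 + 48.339/60 = 71.8056500
  hemisphere S, so the sign is −
  Lon: split at 3 digits → 078° and 55.9141′; 78 + 55.9141/60 = 78.9319017
  E → positive
Point 3:
  φ: degrees = first 2 digits = 9, minutes = 8.89971; 9 + 8.89971/60 = 9.1483285
  N ⇒ keep positive
  Lon: split at 3 digits → 133° and 15.31363′; 133 + 15.31363/60 = 133.2552272
  hemisphere W, so the sign is −
Point 4:
  φ: 47′ + 34.56″ = 47.57600′; 9 + 47.57600/60 = 9.7929333
  S → negative
  Longitude: 138 + 30/60 + 31.28/3600 = 138.5086889
  hemisphere W, so the sign is −
Point 5:
  φ: degrees = first 2 digits = 78, minutes = 39.75848; 78 + 39.75848/60 = 78.6626413
  S → negative
  λ: degrees = first 3 digits = 128, minutes = 21.597; 128 + 21.597/60 = 128.3599500
  hemisphere W, so the sign is −

1. 3.320583, 122.721417
2. -71.805650, 78.931902
3. 9.148329, -133.255227
4. -9.792933, -138.508689
5. -78.662641, -128.359950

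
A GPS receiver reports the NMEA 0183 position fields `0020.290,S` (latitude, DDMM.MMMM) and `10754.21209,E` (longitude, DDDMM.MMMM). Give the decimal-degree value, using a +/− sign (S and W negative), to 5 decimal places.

-0.33817, 107.90353

Lat: degrees = first 2 digits = 0, minutes = 20.29; 0 + 20.29/60 = 0.338167
S → negative
Lon: split at 3 digits → 107° and 54.21209′; 107 + 54.21209/60 = 107.903535
E → positive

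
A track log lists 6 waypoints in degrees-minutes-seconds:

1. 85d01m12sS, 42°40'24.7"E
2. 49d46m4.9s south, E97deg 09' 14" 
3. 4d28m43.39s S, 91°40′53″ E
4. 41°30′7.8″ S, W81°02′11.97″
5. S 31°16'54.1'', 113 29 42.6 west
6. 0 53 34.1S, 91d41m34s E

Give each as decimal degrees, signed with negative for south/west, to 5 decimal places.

Point 1:
  Latitude: 1′ + 12″ = 1.20000′; 85 + 1.20000/60 = 85.020000
  hemisphere S, so the sign is −
  λ: 42 + 40/60 + 24.7/3600 = 42.673528
  E ⇒ keep positive
Point 2:
  Latitude: 49° + 46/60 + 4.9/3600 = 49 + 0.766667 + 0.001361 = 49.768028
  S ⇒ negate
  λ: 9′ + 14″ = 9.23333′; 97 + 9.23333/60 = 97.153889
  E ⇒ keep positive
Point 3:
  φ: 4 + 28/60 + 43.39/3600 = 4.478719
  S ⇒ negate
  Longitude: 91° + 40/60 + 53/3600 = 91 + 0.666667 + 0.014722 = 91.681389
  E ⇒ keep positive
Point 4:
  φ: 41 + 30/60 + 7.8/3600 = 41.502167
  S ⇒ negate
  Longitude: 81° + 2/60 + 11.97/3600 = 81 + 0.033333 + 0.003325 = 81.036658
  W ⇒ negate
Point 5:
  Latitude: 31 + 16/60 + 54.1/3600 = 31.281694
  hemisphere S, so the sign is −
  λ: 113 + 29/60 + 42.6/3600 = 113.495167
  hemisphere W, so the sign is −
Point 6:
  Latitude: 0° + 53/60 + 34.1/3600 = 0 + 0.883333 + 0.009472 = 0.892806
  hemisphere S, so the sign is −
  Longitude: 91° + 41/60 + 34/3600 = 91 + 0.683333 + 0.009444 = 91.692778
  E ⇒ keep positive

1. -85.02000, 42.67353
2. -49.76803, 97.15389
3. -4.47872, 91.68139
4. -41.50217, -81.03666
5. -31.28169, -113.49517
6. -0.89281, 91.69278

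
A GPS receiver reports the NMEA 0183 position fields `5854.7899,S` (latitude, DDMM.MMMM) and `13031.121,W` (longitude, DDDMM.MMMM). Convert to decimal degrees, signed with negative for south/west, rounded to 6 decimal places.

-58.913165, -130.518683

Latitude: degrees = first 2 digits = 58, minutes = 54.7899; 58 + 54.7899/60 = 58.9131650
S → negative
λ: degrees = first 3 digits = 130, minutes = 31.121; 130 + 31.121/60 = 130.5186833
W ⇒ negate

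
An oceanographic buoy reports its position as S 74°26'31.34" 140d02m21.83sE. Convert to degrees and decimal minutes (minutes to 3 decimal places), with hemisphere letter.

Lat: seconds/60 = 0.52233; minutes = 26 + 0.52233 = 26.52233
Lon: seconds/60 = 0.36383; minutes = 2 + 0.36383 = 2.36383

74° 26.522′ S, 140° 2.364′ E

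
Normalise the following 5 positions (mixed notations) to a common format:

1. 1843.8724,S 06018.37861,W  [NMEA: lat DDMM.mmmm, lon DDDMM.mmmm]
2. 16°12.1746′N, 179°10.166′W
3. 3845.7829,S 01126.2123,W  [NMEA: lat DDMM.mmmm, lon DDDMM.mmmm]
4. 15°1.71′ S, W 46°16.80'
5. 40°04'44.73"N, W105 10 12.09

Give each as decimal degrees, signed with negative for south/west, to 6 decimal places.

Point 1:
  Lat: degrees = first 2 digits = 18, minutes = 43.8724; 18 + 43.8724/60 = 18.7312067
  S ⇒ negate
  λ: split at 3 digits → 060° and 18.37861′; 60 + 18.37861/60 = 60.3063102
  W → negative
Point 2:
  φ: 16 + 12.1746/60 = 16.2029100
  N ⇒ keep positive
  Longitude: 179 + 10.166/60 = 179.1694333
  hemisphere W, so the sign is −
Point 3:
  φ: degrees = first 2 digits = 38, minutes = 45.7829; 38 + 45.7829/60 = 38.7630483
  hemisphere S, so the sign is −
  Lon: split at 3 digits → 011° and 26.2123′; 11 + 26.2123/60 = 11.4368717
  hemisphere W, so the sign is −
Point 4:
  Latitude: 15 + 1.71/60 = 15.0285000
  hemisphere S, so the sign is −
  Longitude: 46 + 16.8/60 = 46.2800000
  W → negative
Point 5:
  φ: 40° + 4/60 + 44.73/3600 = 40 + 0.066667 + 0.012425 = 40.0790917
  N ⇒ keep positive
  Longitude: 10′ + 12.09″ = 10.20150′; 105 + 10.20150/60 = 105.1700250
  hemisphere W, so the sign is −

1. -18.731207, -60.306310
2. 16.202910, -179.169433
3. -38.763048, -11.436872
4. -15.028500, -46.280000
5. 40.079092, -105.170025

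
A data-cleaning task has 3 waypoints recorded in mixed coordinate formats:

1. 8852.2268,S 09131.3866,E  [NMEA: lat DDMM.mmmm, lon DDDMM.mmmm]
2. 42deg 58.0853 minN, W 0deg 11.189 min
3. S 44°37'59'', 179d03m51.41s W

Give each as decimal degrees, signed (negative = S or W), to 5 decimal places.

1. -88.87045, 91.52311
2. 42.96809, -0.18648
3. -44.63306, -179.06428

Point 1:
  φ: split at 2 digits → 88° and 52.2268′; 88 + 52.2268/60 = 88.870447
  S → negative
  λ: degrees = first 3 digits = 91, minutes = 31.3866; 91 + 31.3866/60 = 91.523110
  E → positive
Point 2:
  Lat: 58.0853′ = 0.968088°; total 42.968088
  N → positive
  Longitude: 0 + 11.189/60 = 0.186483
  W → negative
Point 3:
  Lat: 37′ + 59″ = 37.98333′; 44 + 37.98333/60 = 44.633056
  S → negative
  λ: 179 + 3/60 + 51.41/3600 = 179.064281
  W → negative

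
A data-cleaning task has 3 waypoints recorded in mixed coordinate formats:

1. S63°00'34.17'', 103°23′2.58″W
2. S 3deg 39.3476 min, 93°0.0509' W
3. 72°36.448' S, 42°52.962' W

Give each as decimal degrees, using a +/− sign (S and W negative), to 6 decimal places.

Point 1:
  Lat: 0′ + 34.17″ = 0.56950′; 63 + 0.56950/60 = 63.0094917
  S → negative
  Lon: 23′ + 2.58″ = 23.04300′; 103 + 23.04300/60 = 103.3840500
  W → negative
Point 2:
  Latitude: 39.3476′ = 0.655793°; total 3.6557933
  S → negative
  λ: 0.0509′ = 0.000848°; total 93.0008483
  W ⇒ negate
Point 3:
  Lat: 72 + 36.448/60 = 72.6074667
  hemisphere S, so the sign is −
  Lon: 52.962′ = 0.882700°; total 42.8827000
  W → negative

1. -63.009492, -103.384050
2. -3.655793, -93.000848
3. -72.607467, -42.882700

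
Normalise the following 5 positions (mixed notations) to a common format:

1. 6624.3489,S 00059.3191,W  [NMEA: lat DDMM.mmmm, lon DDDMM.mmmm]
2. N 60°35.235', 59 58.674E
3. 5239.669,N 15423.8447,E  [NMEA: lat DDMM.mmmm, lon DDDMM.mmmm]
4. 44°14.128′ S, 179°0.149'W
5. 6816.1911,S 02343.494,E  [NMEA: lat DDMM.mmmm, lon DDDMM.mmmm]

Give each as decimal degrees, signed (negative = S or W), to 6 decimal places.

1. -66.405815, -0.988652
2. 60.587250, 59.977900
3. 52.661150, 154.397412
4. -44.235467, -179.002483
5. -68.269852, 23.724900

Point 1:
  φ: degrees = first 2 digits = 66, minutes = 24.3489; 66 + 24.3489/60 = 66.4058150
  hemisphere S, so the sign is −
  λ: degrees = first 3 digits = 0, minutes = 59.3191; 0 + 59.3191/60 = 0.9886517
  W ⇒ negate
Point 2:
  Lat: 60 + 35.235/60 = 60.5872500
  N → positive
  Lon: 59 + 58.674/60 = 59.9779000
  E ⇒ keep positive
Point 3:
  φ: degrees = first 2 digits = 52, minutes = 39.669; 52 + 39.669/60 = 52.6611500
  N → positive
  Lon: degrees = first 3 digits = 154, minutes = 23.8447; 154 + 23.8447/60 = 154.3974117
  E ⇒ keep positive
Point 4:
  Lat: 44 + 14.128/60 = 44.2354667
  hemisphere S, so the sign is −
  Longitude: 0.149′ = 0.002483°; total 179.0024833
  hemisphere W, so the sign is −
Point 5:
  Latitude: split at 2 digits → 68° and 16.1911′; 68 + 16.1911/60 = 68.2698517
  S → negative
  Longitude: degrees = first 3 digits = 23, minutes = 43.494; 23 + 43.494/60 = 23.7249000
  E → positive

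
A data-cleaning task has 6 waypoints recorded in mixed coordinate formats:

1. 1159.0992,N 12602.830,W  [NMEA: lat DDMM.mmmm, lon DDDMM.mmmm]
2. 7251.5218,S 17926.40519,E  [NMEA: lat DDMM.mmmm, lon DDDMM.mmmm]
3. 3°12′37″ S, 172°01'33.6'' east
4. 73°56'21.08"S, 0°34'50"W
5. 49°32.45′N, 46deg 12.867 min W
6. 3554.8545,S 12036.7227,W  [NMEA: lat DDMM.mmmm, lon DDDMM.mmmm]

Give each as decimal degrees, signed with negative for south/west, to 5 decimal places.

Point 1:
  Lat: degrees = first 2 digits = 11, minutes = 59.0992; 11 + 59.0992/60 = 11.984987
  N → positive
  Longitude: degrees = first 3 digits = 126, minutes = 2.83; 126 + 2.83/60 = 126.047167
  W → negative
Point 2:
  Lat: split at 2 digits → 72° and 51.5218′; 72 + 51.5218/60 = 72.858697
  S ⇒ negate
  Longitude: degrees = first 3 digits = 179, minutes = 26.40519; 179 + 26.40519/60 = 179.440087
  E ⇒ keep positive
Point 3:
  φ: 3 + 12/60 + 37/3600 = 3.210278
  S → negative
  Lon: 172° + 1/60 + 33.6/3600 = 172 + 0.016667 + 0.009333 = 172.026000
  E → positive
Point 4:
  Lat: 56′ + 21.08″ = 56.35133′; 73 + 56.35133/60 = 73.939189
  hemisphere S, so the sign is −
  Longitude: 0 + 34/60 + 50/3600 = 0.580556
  W ⇒ negate
Point 5:
  Lat: 49 + 32.45/60 = 49.540833
  N → positive
  λ: 46 + 12.867/60 = 46.214450
  W ⇒ negate
Point 6:
  Lat: degrees = first 2 digits = 35, minutes = 54.8545; 35 + 54.8545/60 = 35.914242
  S ⇒ negate
  Longitude: degrees = first 3 digits = 120, minutes = 36.7227; 120 + 36.7227/60 = 120.612045
  W ⇒ negate

1. 11.98499, -126.04717
2. -72.85870, 179.44009
3. -3.21028, 172.02600
4. -73.93919, -0.58056
5. 49.54083, -46.21445
6. -35.91424, -120.61205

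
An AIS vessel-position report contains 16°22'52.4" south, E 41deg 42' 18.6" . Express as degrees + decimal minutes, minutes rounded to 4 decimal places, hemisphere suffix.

16° 22.8733′ S, 41° 42.3100′ E

Lat: seconds/60 = 0.87333; minutes = 22 + 0.87333 = 22.873333
Longitude: seconds/60 = 0.31000; minutes = 42 + 0.31000 = 42.310000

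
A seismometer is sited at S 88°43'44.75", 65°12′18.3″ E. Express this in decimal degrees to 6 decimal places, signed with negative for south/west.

Latitude: 43′ + 44.75″ = 43.74583′; 88 + 43.74583/60 = 88.7290972
S ⇒ negate
λ: 65° + 12/60 + 18.3/3600 = 65 + 0.200000 + 0.005083 = 65.2050833
E ⇒ keep positive

-88.729097, 65.205083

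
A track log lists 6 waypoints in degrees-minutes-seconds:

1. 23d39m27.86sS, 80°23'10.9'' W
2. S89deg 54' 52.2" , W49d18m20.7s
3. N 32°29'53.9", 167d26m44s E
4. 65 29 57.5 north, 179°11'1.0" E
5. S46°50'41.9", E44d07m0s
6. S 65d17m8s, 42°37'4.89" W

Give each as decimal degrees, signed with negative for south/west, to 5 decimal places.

1. -23.65774, -80.38636
2. -89.91450, -49.30575
3. 32.49831, 167.44556
4. 65.49931, 179.18361
5. -46.84497, 44.11667
6. -65.28556, -42.61803

Point 1:
  Latitude: 23° + 39/60 + 27.86/3600 = 23 + 0.650000 + 0.007739 = 23.657739
  hemisphere S, so the sign is −
  λ: 80° + 23/60 + 10.9/3600 = 80 + 0.383333 + 0.003028 = 80.386361
  W → negative
Point 2:
  φ: 89° + 54/60 + 52.2/3600 = 89 + 0.900000 + 0.014500 = 89.914500
  S → negative
  Longitude: 49 + 18/60 + 20.7/3600 = 49.305750
  W ⇒ negate
Point 3:
  Lat: 32° + 29/60 + 53.9/3600 = 32 + 0.483333 + 0.014972 = 32.498306
  N ⇒ keep positive
  Lon: 167 + 26/60 + 44/3600 = 167.445556
  E ⇒ keep positive
Point 4:
  Lat: 29′ + 57.5″ = 29.95833′; 65 + 29.95833/60 = 65.499306
  N ⇒ keep positive
  Longitude: 179° + 11/60 + 1/3600 = 179 + 0.183333 + 0.000278 = 179.183611
  E → positive
Point 5:
  Latitude: 46° + 50/60 + 41.9/3600 = 46 + 0.833333 + 0.011639 = 46.844972
  S → negative
  Lon: 7′ + 0″ = 7.00000′; 44 + 7.00000/60 = 44.116667
  E → positive
Point 6:
  φ: 65 + 17/60 + 8/3600 = 65.285556
  S ⇒ negate
  Longitude: 37′ + 4.89″ = 37.08150′; 42 + 37.08150/60 = 42.618025
  W → negative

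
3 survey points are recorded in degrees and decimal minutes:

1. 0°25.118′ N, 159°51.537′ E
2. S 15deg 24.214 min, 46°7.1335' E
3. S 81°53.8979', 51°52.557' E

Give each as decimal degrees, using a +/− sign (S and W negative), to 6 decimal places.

1. 0.418633, 159.858950
2. -15.403567, 46.118892
3. -81.898298, 51.875950

Point 1:
  Latitude: 25.118′ = 0.418633°; total 0.4186333
  N → positive
  Lon: 51.537′ = 0.858950°; total 159.8589500
  E → positive
Point 2:
  Lat: 15 + 24.214/60 = 15.4035667
  hemisphere S, so the sign is −
  λ: 46 + 7.1335/60 = 46.1188917
  E → positive
Point 3:
  Latitude: 81 + 53.8979/60 = 81.8982983
  hemisphere S, so the sign is −
  Lon: 52.557′ = 0.875950°; total 51.8759500
  E → positive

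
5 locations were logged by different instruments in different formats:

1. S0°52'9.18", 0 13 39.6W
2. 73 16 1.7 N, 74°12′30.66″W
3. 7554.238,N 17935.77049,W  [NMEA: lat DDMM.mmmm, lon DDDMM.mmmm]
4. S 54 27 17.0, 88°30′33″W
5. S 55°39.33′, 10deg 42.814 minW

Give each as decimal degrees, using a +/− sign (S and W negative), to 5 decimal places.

Point 1:
  Lat: 0° + 52/60 + 9.18/3600 = 0 + 0.866667 + 0.002550 = 0.869217
  S → negative
  λ: 13′ + 39.6″ = 13.66000′; 0 + 13.66000/60 = 0.227667
  W ⇒ negate
Point 2:
  Latitude: 73° + 16/60 + 1.7/3600 = 73 + 0.266667 + 0.000472 = 73.267139
  N ⇒ keep positive
  Longitude: 74 + 12/60 + 30.66/3600 = 74.208517
  W ⇒ negate
Point 3:
  φ: split at 2 digits → 75° and 54.238′; 75 + 54.238/60 = 75.903967
  N ⇒ keep positive
  Lon: split at 3 digits → 179° and 35.77049′; 179 + 35.77049/60 = 179.596175
  W ⇒ negate
Point 4:
  Lat: 27′ + 17″ = 27.28333′; 54 + 27.28333/60 = 54.454722
  S → negative
  Lon: 30′ + 33″ = 30.55000′; 88 + 30.55000/60 = 88.509167
  hemisphere W, so the sign is −
Point 5:
  φ: 55 + 39.33/60 = 55.655500
  S ⇒ negate
  λ: 42.814′ = 0.713567°; total 10.713567
  W ⇒ negate

1. -0.86922, -0.22767
2. 73.26714, -74.20852
3. 75.90397, -179.59617
4. -54.45472, -88.50917
5. -55.65550, -10.71357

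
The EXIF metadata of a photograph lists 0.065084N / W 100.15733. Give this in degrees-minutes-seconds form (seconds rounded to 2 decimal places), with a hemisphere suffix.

0°03′54.30″ N, 100°09′26.39″ W

Lat: whole degrees 0; 3.90504′ → 3′ and 54.3024″
λ: whole degrees 100; 9.43980′ → 9′ and 26.3880″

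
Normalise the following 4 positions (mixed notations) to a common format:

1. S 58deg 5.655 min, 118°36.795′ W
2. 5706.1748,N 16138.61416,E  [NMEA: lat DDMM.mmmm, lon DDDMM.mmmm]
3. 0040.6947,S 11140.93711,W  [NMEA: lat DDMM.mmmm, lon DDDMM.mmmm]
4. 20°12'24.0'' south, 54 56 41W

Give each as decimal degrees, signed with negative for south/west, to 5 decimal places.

1. -58.09425, -118.61325
2. 57.10291, 161.64357
3. -0.67825, -111.68229
4. -20.20667, -54.94472

Point 1:
  Lat: 58 + 5.655/60 = 58.094250
  S → negative
  λ: 118 + 36.795/60 = 118.613250
  W → negative
Point 2:
  φ: degrees = first 2 digits = 57, minutes = 6.1748; 57 + 6.1748/60 = 57.102913
  N ⇒ keep positive
  Lon: degrees = first 3 digits = 161, minutes = 38.61416; 161 + 38.61416/60 = 161.643569
  E → positive
Point 3:
  φ: split at 2 digits → 00° and 40.6947′; 0 + 40.6947/60 = 0.678245
  hemisphere S, so the sign is −
  Longitude: split at 3 digits → 111° and 40.93711′; 111 + 40.93711/60 = 111.682285
  W ⇒ negate
Point 4:
  φ: 12′ + 24″ = 12.40000′; 20 + 12.40000/60 = 20.206667
  S → negative
  Lon: 56′ + 41″ = 56.68333′; 54 + 56.68333/60 = 54.944722
  W ⇒ negate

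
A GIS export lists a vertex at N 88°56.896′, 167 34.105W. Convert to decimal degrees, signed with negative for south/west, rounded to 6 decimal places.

Latitude: 56.896′ = 0.948267°; total 88.9482667
N ⇒ keep positive
Longitude: 34.105′ = 0.568417°; total 167.5684167
W → negative

88.948267, -167.568417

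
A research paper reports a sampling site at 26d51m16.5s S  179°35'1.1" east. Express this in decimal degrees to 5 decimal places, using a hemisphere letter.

φ: 26° + 51/60 + 16.5/3600 = 26 + 0.850000 + 0.004583 = 26.854583
Longitude: 179° + 35/60 + 1.1/3600 = 179 + 0.583333 + 0.000306 = 179.583639

26.85458° S, 179.58364° E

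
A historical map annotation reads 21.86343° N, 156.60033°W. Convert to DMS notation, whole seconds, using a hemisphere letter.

21°51′48″ N, 156°36′1″ W

Latitude: 0.863430° → 51.80580′; 0.80580 × 60 = 48.35″
λ: 0.600330 × 60 = 36.01980′ → 36′, remainder × 60 = 1.19″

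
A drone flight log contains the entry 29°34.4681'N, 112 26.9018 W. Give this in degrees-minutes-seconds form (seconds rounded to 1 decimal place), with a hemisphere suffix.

Latitude: fractional minutes 0.46810 × 60 = 28.086″
Longitude: 26.90180′ → 26′ and 0.90180 × 60 = 54.108″

29°34′28.1″ N, 112°26′54.1″ W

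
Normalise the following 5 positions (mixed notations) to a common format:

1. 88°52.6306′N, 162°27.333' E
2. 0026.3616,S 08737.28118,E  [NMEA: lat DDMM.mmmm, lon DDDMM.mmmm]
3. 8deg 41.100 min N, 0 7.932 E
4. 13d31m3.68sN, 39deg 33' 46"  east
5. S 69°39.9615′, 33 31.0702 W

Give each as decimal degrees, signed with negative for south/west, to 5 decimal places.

1. 88.87718, 162.45555
2. -0.43936, 87.62135
3. 8.68500, 0.13220
4. 13.51769, 39.56278
5. -69.66603, -33.51784

Point 1:
  Lat: 52.6306′ = 0.877177°; total 88.877177
  N → positive
  Lon: 162 + 27.333/60 = 162.455550
  E → positive
Point 2:
  φ: degrees = first 2 digits = 0, minutes = 26.3616; 0 + 26.3616/60 = 0.439360
  S ⇒ negate
  Longitude: split at 3 digits → 087° and 37.28118′; 87 + 37.28118/60 = 87.621353
  E ⇒ keep positive
Point 3:
  Latitude: 41.1′ = 0.685000°; total 8.685000
  N → positive
  Lon: 7.932′ = 0.132200°; total 0.132200
  E → positive
Point 4:
  φ: 13° + 31/60 + 3.68/3600 = 13 + 0.516667 + 0.001022 = 13.517689
  N → positive
  Lon: 39° + 33/60 + 46/3600 = 39 + 0.550000 + 0.012778 = 39.562778
  E → positive
Point 5:
  φ: 69 + 39.9615/60 = 69.666025
  S → negative
  λ: 33 + 31.0702/60 = 33.517837
  W ⇒ negate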